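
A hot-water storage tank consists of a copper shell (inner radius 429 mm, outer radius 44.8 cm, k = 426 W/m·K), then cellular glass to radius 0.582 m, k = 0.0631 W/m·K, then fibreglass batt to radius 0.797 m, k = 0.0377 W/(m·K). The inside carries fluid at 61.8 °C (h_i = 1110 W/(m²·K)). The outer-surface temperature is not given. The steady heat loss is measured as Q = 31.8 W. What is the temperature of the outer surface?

T_out = 10.1 °C

Series resistances:
  R_conv,in = 1/(4πr²h) = 1/(4π·0.429²·1110) = 3.895×10^-4 K/W
  R_copper = (1/0.429 − 1/0.448)/(4πk) = 0.09886/(4π·426) = 1.847×10^-5 K/W
  R_cellular glass = (1/0.448 − 1/0.582)/(4πk) = 0.5139/(4π·0.0631) = 0.6481 K/W
  R_fibreglass batt = (1/0.582 − 1/0.797)/(4πk) = 0.4635/(4π·0.0377) = 0.9784 K/W
ΣR = 1.627 K/W
ΔT = Q·ΣR = 31.8 × 1.627 = 51.74 K
Heat flows outward, so T_out = T_in − ΔT = 61.8 − 51.74 = 10.1 °C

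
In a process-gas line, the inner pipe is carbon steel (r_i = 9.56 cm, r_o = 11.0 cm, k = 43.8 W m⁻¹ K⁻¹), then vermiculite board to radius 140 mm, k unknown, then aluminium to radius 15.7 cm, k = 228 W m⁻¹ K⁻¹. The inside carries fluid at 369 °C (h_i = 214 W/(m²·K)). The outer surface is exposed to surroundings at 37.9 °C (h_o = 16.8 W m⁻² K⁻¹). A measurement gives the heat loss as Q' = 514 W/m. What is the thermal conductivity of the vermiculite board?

k = 0.0667 W/m·K

ΣR = ΔT/Q' = |369 − 37.9|/514 = 0.6442 m·K/W
Known resistances:
  R'_conv,in = 1/(2πr h) = 1/(2π·0.0956·214) = 0.007779 m·K/W
  R'_carbon steel = ln(0.110/0.0956)/(2πk) = 0.1403/(2π·43.8) = 5.098×10^-4 m·K/W
  R'_aluminium = ln(0.157/0.140)/(2πk) = 0.1146/(2π·228) = 8.000×10^-5 m·K/W
  R'_conv,out = 1/(2πr h) = 1/(2π·0.157·16.8) = 0.06034 m·K/W
R_vermiculite board = ΣR − ΣR_known = 0.6442 − 0.06871 = 0.5755 m·K/W
ln(r₂/r₁)/(2πk) = 0.5755 ⇒ k = 0.2412/(2π·0.5755) = 0.0667 W/m·K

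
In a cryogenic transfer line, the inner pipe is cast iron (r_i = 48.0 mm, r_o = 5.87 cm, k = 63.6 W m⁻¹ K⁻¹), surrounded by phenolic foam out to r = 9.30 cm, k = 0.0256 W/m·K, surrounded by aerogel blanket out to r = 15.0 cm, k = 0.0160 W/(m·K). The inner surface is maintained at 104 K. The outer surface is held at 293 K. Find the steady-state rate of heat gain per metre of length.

Treat each layer as a resistance in series:
  R'_cast iron = ln(0.0587/0.0480)/(2πk) = 0.2012/(2π·63.6) = 5.036×10^-4 m·K/W
  R'_phenolic foam = ln(0.0930/0.0587)/(2πk) = 0.4602/(2π·0.0256) = 2.861 m·K/W
  R'_aerogel blanket = ln(0.150/0.0930)/(2πk) = 0.4780/(2π·0.0160) = 4.755 m·K/W
ΣR = 5.036×10^-4 + 2.861 + 4.755 = 7.617 m·K/W
Q' = ΔT/ΣR = (104 K − 293 K)/7.617 = -24.8 W/m
(Negative Q' ⇒ heat flows inward; heat gain = 24.8 W/m.)

Q' = 24.8 W/m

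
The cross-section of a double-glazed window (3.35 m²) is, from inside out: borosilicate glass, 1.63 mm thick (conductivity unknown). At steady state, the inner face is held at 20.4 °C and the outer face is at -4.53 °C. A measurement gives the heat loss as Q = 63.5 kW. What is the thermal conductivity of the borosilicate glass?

k = 1.24 W/m·K

ΣR = ΔT/Q = |20.4 − -4.53|/63500 = 3.926×10^-4 K/W
L/(kA) = 3.926×10^-4 ⇒ k = 0.00163/(3.926×10^-4·3.35) = 1.24 W/m·K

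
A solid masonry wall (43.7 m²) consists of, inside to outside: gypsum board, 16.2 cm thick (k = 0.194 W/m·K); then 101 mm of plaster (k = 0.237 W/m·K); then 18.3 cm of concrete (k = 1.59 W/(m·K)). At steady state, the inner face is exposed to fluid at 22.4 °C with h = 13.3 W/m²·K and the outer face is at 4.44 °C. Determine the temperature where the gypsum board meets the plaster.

Resistance network (inner→outer):
  R_conv,in = 1/(hA) = 1/(13.3·43.7) = 0.001721 K/W
  R_gypsum board = L/(kA) = 0.162/(0.194·43.7) = 0.01911 K/W
  R_plaster = L/(kA) = 0.101/(0.237·43.7) = 0.009752 K/W
  R_concrete = L/(kA) = 0.183/(1.59·43.7) = 0.002634 K/W
ΣR = 0.001721 + 0.01911 + 0.009752 + 0.002634 = 0.03322 K/W
Q = ΔT/ΣR = (22.4 °C − 4.44 °C)/0.03322 = 540.6 W
From the inner boundary to the gypsum board/plaster interface, ΣR_partial = 0.02083 K/W.
T_interface = T_in − Q·ΣR_partial = 22.4 °C − (540.6)(0.02083) = 11.1 °C

T = 11.1 °C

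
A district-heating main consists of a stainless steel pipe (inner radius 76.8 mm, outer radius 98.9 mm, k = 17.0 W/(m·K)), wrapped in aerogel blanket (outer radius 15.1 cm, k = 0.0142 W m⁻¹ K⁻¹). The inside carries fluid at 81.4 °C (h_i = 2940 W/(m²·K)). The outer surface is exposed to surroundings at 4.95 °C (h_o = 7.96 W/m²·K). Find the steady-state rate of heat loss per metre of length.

Q' = 15.7 W/m

Series thermal resistances, inner to outer:
  R'_conv,in = 1/(2πr h) = 1/(2π·0.0768·2940) = 7.049×10^-4 m·K/W
  R'_stainless steel = ln(0.0989/0.0768)/(2πk) = 0.2529/(2π·17.0) = 0.002368 m·K/W
  R'_aerogel blanket = ln(0.151/0.0989)/(2πk) = 0.4232/(2π·0.0142) = 4.743 m·K/W
  R'_conv,out = 1/(2πr h) = 1/(2π·0.151·7.96) = 0.1324 m·K/W
ΣR = 7.049×10^-4 + 0.002368 + 4.743 + 0.1324 = 4.878 m·K/W
Q' = ΔT/ΣR = (81.4 °C − 4.95 °C)/4.878 = 15.7 W/m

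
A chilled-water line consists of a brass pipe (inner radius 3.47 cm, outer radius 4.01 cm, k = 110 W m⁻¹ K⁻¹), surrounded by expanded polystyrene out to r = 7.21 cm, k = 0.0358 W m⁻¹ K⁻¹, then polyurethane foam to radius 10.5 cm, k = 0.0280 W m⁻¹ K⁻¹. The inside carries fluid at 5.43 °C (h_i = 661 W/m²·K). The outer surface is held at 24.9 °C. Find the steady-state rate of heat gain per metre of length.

Series thermal resistances, inner to outer:
  R'_conv,in = 1/(2πr h) = 1/(2π·0.0347·661) = 0.006939 m·K/W
  R'_brass = ln(0.0401/0.0347)/(2πk) = 0.1446/(2π·110) = 2.093×10^-4 m·K/W
  R'_expanded polystyrene = ln(0.0721/0.0401)/(2πk) = 0.5867/(2π·0.0358) = 2.608 m·K/W
  R'_polyurethane foam = ln(0.105/0.0721)/(2πk) = 0.3759/(2π·0.0280) = 2.137 m·K/W
ΣR = 0.006939 + 2.093×10^-4 + 2.608 + 2.137 = 4.752 m·K/W
Q' = ΔT/ΣR = (5.43 °C − 24.9 °C)/4.752 = -4.10 W/m
(Negative Q' ⇒ heat flows inward; heat gain = 4.10 W/m.)

Q' = 4.10 W/m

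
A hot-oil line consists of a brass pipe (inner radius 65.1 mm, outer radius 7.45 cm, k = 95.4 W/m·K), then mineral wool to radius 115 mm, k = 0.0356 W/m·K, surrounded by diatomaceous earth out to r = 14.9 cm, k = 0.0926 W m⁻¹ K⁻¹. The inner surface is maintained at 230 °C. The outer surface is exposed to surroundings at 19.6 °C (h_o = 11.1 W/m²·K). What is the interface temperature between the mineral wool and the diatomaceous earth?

T = 65.5 °C

Resistance network (inner→outer):
  R'_brass = ln(0.0745/0.0651)/(2πk) = 0.1349/(2π·95.4) = 2.250×10^-4 m·K/W
  R'_mineral wool = ln(0.115/0.0745)/(2πk) = 0.4341/(2π·0.0356) = 1.941 m·K/W
  R'_diatomaceous earth = ln(0.149/0.115)/(2πk) = 0.2590/(2π·0.0926) = 0.4452 m·K/W
  R'_conv,out = 1/(2πr h) = 1/(2π·0.149·11.1) = 0.09623 m·K/W
ΣR = 2.250×10^-4 + 1.941 + 0.4452 + 0.09623 = 2.483 m·K/W
Q' = ΔT/ΣR = (230 °C − 19.6 °C)/2.483 = 84.74 W/m
From the inner boundary to the mineral wool/diatomaceous earth interface, ΣR_partial = 1.941 m·K/W.
T_interface = T_in − Q'·ΣR_partial = 230 °C − (84.74)(1.941) = 65.5 °C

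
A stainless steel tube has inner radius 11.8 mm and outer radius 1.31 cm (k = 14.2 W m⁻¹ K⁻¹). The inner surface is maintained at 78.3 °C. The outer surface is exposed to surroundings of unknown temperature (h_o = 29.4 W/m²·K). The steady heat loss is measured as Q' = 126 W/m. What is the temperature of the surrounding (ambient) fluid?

Series resistances:
  R'_stainless steel = ln(0.0131/0.0118)/(2πk) = 0.1045/(2π·14.2) = 0.001171 m·K/W
  R'_conv,out = 1/(2πr h) = 1/(2π·0.0131·29.4) = 0.4132 m·K/W
ΣR = 0.4144 m·K/W
ΔT = Q'·ΣR = 126 × 0.4144 = 52.21 K
Heat flows outward, so T_out = T_in − ΔT = 78.3 − 52.21 = 26.1 °C

T_out = 26.1 °C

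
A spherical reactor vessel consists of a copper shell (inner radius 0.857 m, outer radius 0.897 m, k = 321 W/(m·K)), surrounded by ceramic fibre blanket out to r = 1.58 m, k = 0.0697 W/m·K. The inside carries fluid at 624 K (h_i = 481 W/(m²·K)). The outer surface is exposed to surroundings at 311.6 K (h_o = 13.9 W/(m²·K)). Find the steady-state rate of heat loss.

Q = 565 W

Series thermal resistances, inner to outer:
  R_conv,in = 1/(4πr²h) = 1/(4π·0.857²·481) = 2.253×10^-4 K/W
  R_copper = (1/0.857 − 1/0.897)/(4πk) = 0.05203/(4π·321) = 1.290×10^-5 K/W
  R_ceramic fibre blanket = (1/0.897 − 1/1.58)/(4πk) = 0.4819/(4π·0.0697) = 0.5502 K/W
  R_conv,out = 1/(4πr²h) = 1/(4π·1.58²·13.9) = 0.002293 K/W
ΣR = 2.253×10^-4 + 1.290×10^-5 + 0.5502 + 0.002293 = 0.5527 K/W
Q = ΔT/ΣR = (624 K − 311.6 K)/0.5527 = 565 W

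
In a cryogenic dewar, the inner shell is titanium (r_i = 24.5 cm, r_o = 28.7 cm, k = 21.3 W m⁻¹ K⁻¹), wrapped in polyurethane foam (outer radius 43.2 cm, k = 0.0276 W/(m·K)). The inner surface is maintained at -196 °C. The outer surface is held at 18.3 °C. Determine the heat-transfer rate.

Resistance network (inner→outer):
  R_titanium = (1/0.245 − 1/0.287)/(4πk) = 0.5973/(4π·21.3) = 0.002232 K/W
  R_polyurethane foam = (1/0.287 − 1/0.432)/(4πk) = 1.170/(4π·0.0276) = 3.372 K/W
ΣR = 0.002232 + 3.372 = 3.374 K/W
Q = ΔT/ΣR = (-196 °C − 18.3 °C)/3.374 = -63.5 W
(Negative Q ⇒ heat flows inward; heat gain = 63.5 W.)

Q = 63.5 W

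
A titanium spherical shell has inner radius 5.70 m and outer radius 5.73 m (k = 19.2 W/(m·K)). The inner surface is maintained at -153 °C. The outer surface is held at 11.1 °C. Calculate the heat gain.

Q = 4πk·ΔT/(1/r₁ − 1/r₂) = 4π × 19.2 × 164.1 / (1/5.70 − 1/5.73) = 4.31×10^7 W

Q = 4.31×10^7 W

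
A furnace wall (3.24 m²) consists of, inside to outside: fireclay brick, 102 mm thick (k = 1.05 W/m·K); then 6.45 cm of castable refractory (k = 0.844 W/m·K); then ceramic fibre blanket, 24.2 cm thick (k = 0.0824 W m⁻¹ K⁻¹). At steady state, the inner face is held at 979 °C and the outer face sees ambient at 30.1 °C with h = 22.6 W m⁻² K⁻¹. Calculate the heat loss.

Q = 975 W

Treat each layer as a resistance in series:
  R_fireclay brick = L/(kA) = 0.102/(1.05·3.24) = 0.02998 K/W
  R_castable refractory = L/(kA) = 0.0645/(0.844·3.24) = 0.02359 K/W
  R_ceramic fibre blanket = L/(kA) = 0.242/(0.0824·3.24) = 0.9064 K/W
  R_conv,out = 1/(hA) = 1/(22.6·3.24) = 0.01366 K/W
ΣR = 0.02998 + 0.02359 + 0.9064 + 0.01366 = 0.9736 K/W
Q = ΔT/ΣR = (979 °C − 30.1 °C)/0.9736 = 975 W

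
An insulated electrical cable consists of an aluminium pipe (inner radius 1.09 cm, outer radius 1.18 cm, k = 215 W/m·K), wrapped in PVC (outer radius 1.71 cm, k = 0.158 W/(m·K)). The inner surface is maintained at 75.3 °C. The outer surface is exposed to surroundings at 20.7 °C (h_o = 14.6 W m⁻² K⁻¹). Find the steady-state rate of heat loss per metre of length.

Series thermal resistances, inner to outer:
  R'_aluminium = ln(0.0118/0.0109)/(2πk) = 0.07934/(2π·215) = 5.873×10^-5 m·K/W
  R'_PVC = ln(0.0171/0.0118)/(2πk) = 0.3710/(2π·0.158) = 0.3737 m·K/W
  R'_conv,out = 1/(2πr h) = 1/(2π·0.0171·14.6) = 0.6375 m·K/W
ΣR = 5.873×10^-5 + 0.3737 + 0.6375 = 1.011 m·K/W
Q' = ΔT/ΣR = (75.3 °C − 20.7 °C)/1.011 = 54.0 W/m

Q' = 54.0 W/m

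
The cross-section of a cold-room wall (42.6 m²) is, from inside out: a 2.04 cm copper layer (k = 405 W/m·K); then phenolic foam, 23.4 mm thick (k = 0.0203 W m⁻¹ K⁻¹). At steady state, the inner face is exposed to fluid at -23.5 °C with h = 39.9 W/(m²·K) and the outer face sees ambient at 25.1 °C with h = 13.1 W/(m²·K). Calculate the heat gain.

Q = 1650 W

Resistance network (inner→outer):
  R_conv,in = 1/(hA) = 1/(39.9·42.6) = 5.883×10^-4 K/W
  R_copper = L/(kA) = 0.0204/(405·42.6) = 1.182×10^-6 K/W
  R_phenolic foam = L/(kA) = 0.0234/(0.0203·42.6) = 0.02706 K/W
  R_conv,out = 1/(hA) = 1/(13.1·42.6) = 0.001792 K/W
ΣR = 5.883×10^-4 + 1.182×10^-6 + 0.02706 + 0.001792 = 0.02944 K/W
Q = ΔT/ΣR = (-23.5 °C − 25.1 °C)/0.02944 = -1650 W
(Negative Q ⇒ heat flows inward; heat gain = 1650 W.)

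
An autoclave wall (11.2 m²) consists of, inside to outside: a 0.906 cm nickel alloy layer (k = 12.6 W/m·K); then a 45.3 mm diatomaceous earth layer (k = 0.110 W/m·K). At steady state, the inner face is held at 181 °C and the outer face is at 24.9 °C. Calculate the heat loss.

Q = 4240 W

Resistance network (inner→outer):
  R_nickel alloy = L/(kA) = 0.00906/(12.6·11.2) = 6.420×10^-5 K/W
  R_diatomaceous earth = L/(kA) = 0.0453/(0.110·11.2) = 0.03677 K/W
ΣR = 6.420×10^-5 + 0.03677 = 0.03683 K/W
Q = ΔT/ΣR = (181 °C − 24.9 °C)/0.03683 = 4240 W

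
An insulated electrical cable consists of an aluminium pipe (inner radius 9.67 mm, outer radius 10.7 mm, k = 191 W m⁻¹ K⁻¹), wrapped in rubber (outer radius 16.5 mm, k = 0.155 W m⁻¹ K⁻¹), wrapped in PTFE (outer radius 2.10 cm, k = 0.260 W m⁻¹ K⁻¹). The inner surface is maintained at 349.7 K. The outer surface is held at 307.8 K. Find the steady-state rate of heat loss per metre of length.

Q' = 70.7 W/m

Treat each layer as a resistance in series:
  R'_aluminium = ln(0.0107/0.00967)/(2πk) = 0.1012/(2π·191) = 8.434×10^-5 m·K/W
  R'_rubber = ln(0.0165/0.0107)/(2πk) = 0.4331/(2π·0.155) = 0.4447 m·K/W
  R'_PTFE = ln(0.0210/0.0165)/(2πk) = 0.2412/(2π·0.260) = 0.1476 m·K/W
ΣR = 8.434×10^-5 + 0.4447 + 0.1476 = 0.5924 m·K/W
Q' = ΔT/ΣR = (349.7 K − 307.8 K)/0.5924 = 70.7 W/m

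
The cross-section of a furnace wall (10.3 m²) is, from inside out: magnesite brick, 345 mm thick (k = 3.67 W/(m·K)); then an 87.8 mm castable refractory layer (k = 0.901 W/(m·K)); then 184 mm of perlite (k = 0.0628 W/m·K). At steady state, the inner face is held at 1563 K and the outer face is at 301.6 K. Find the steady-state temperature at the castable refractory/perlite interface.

Resistance network (inner→outer):
  R_magnesite brick = L/(kA) = 0.345/(3.67·10.3) = 0.009127 K/W
  R_castable refractory = L/(kA) = 0.0878/(0.901·10.3) = 0.009461 K/W
  R_perlite = L/(kA) = 0.184/(0.0628·10.3) = 0.2845 K/W
ΣR = 0.009127 + 0.009461 + 0.2845 = 0.3031 K/W
Q = ΔT/ΣR = (1563 K − 301.6 K)/0.3031 = 4162 W
From the inner boundary to the castable refractory/perlite interface, ΣR_partial = 0.01859 K/W.
T_interface = T_in − Q·ΣR_partial = 1563 K − (4162)(0.01859) = 1486 K

T = 1486 K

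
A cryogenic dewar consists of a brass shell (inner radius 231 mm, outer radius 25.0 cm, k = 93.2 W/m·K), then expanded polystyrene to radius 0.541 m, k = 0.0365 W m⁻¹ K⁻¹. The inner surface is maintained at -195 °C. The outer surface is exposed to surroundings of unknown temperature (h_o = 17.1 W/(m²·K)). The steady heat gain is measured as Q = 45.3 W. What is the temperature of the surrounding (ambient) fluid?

Series resistances:
  R_brass = (1/0.231 − 1/0.250)/(4πk) = 0.3290/(4π·93.2) = 2.809×10^-4 K/W
  R_expanded polystyrene = (1/0.250 − 1/0.541)/(4πk) = 2.152/(4π·0.0365) = 4.691 K/W
  R_conv,out = 1/(4πr²h) = 1/(4π·0.541²·17.1) = 0.01590 K/W
ΣR = 4.707 K/W
ΔT = Q·ΣR = 45.3 × 4.707 = 213.2 K
Heat flows inward, so T_out = T_in + ΔT = -195 + 213.2 = 18.2 °C

T_out = 18.2 °C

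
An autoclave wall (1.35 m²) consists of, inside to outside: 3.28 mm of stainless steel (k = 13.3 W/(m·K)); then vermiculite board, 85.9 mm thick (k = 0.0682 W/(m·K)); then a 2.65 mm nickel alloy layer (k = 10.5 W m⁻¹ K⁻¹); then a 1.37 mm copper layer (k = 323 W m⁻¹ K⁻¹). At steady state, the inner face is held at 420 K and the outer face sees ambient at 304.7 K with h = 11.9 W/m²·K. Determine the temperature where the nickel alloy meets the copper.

T = 311.9 K

Resistance network (inner→outer):
  R_stainless steel = L/(kA) = 0.00328/(13.3·1.35) = 1.827×10^-4 K/W
  R_vermiculite board = L/(kA) = 0.0859/(0.0682·1.35) = 0.9330 K/W
  R_nickel alloy = L/(kA) = 0.00265/(10.5·1.35) = 1.869×10^-4 K/W
  R_copper = L/(kA) = 0.00137/(323·1.35) = 3.142×10^-6 K/W
  R_conv,out = 1/(hA) = 1/(11.9·1.35) = 0.06225 K/W
ΣR = 1.827×10^-4 + 0.9330 + 1.869×10^-4 + 3.142×10^-6 + 0.06225 = 0.9956 K/W
Q = ΔT/ΣR = (420 K − 304.7 K)/0.9956 = 115.8 W
From the inner boundary to the nickel alloy/copper interface, ΣR_partial = 0.9334 K/W.
T_interface = T_in − Q·ΣR_partial = 420 K − (115.8)(0.9334) = 311.9 K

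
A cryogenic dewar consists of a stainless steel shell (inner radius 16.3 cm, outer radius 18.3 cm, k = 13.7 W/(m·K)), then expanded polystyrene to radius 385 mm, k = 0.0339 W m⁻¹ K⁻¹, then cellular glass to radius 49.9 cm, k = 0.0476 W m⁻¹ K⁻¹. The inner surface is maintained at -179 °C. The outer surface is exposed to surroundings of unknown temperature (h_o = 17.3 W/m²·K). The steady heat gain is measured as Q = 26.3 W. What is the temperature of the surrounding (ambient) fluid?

T_out = 24.7 °C

Series resistances:
  R_stainless steel = (1/0.163 − 1/0.183)/(4πk) = 0.6705/(4π·13.7) = 0.003895 K/W
  R_expanded polystyrene = (1/0.183 − 1/0.385)/(4πk) = 2.867/(4π·0.0339) = 6.730 K/W
  R_cellular glass = (1/0.385 − 1/0.499)/(4πk) = 0.5934/(4π·0.0476) = 0.9920 K/W
  R_conv,out = 1/(4πr²h) = 1/(4π·0.499²·17.3) = 0.01847 K/W
ΣR = 7.745 K/W
ΔT = Q·ΣR = 26.3 × 7.745 = 203.7 K
Heat flows inward, so T_out = T_in + ΔT = -179 + 203.7 = 24.7 °C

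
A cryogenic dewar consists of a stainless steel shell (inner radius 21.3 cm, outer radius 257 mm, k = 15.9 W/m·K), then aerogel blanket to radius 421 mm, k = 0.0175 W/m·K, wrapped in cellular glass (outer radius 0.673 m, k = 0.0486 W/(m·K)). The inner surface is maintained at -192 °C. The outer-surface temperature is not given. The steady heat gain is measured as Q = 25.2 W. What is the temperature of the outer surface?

Sum the resistances:
  R_stainless steel = (1/0.213 − 1/0.257)/(4πk) = 0.8038/(4π·15.9) = 0.004023 K/W
  R_aerogel blanket = (1/0.257 − 1/0.421)/(4πk) = 1.516/(4π·0.0175) = 6.893 K/W
  R_cellular glass = (1/0.421 − 1/0.673)/(4πk) = 0.8894/(4π·0.0486) = 1.456 K/W
ΣR = 8.353 K/W
ΔT = Q·ΣR = 25.2 × 8.353 = 210.5 K
Heat flows inward, so T_out = T_in + ΔT = -192 + 210.5 = 18.5 °C

T_out = 18.5 °C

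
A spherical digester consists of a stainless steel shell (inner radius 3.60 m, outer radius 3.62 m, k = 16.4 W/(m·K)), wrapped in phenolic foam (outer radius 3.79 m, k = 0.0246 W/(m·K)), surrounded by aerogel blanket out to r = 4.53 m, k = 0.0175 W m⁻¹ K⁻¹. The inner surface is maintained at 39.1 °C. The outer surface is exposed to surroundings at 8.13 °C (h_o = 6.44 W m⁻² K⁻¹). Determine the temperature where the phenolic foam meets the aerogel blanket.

Resistance network (inner→outer):
  R_stainless steel = (1/3.60 − 1/3.62)/(4πk) = 0.001535/(4π·16.4) = 7.447×10^-6 K/W
  R_phenolic foam = (1/3.62 − 1/3.79)/(4πk) = 0.01239/(4π·0.0246) = 0.04008 K/W
  R_aerogel blanket = (1/3.79 − 1/4.53)/(4πk) = 0.04310/(4π·0.0175) = 0.1960 K/W
  R_conv,out = 1/(4πr²h) = 1/(4π·4.53²·6.44) = 6.022×10^-4 K/W
ΣR = 7.447×10^-6 + 0.04008 + 0.1960 + 6.022×10^-4 = 0.2367 K/W
Q = ΔT/ΣR = (39.1 °C − 8.13 °C)/0.2367 = 130.8 W
From the inner boundary to the phenolic foam/aerogel blanket interface, ΣR_partial = 0.04009 K/W.
T_interface = T_in − Q·ΣR_partial = 39.1 °C − (130.8)(0.04009) = 33.9 °C

T = 33.9 °C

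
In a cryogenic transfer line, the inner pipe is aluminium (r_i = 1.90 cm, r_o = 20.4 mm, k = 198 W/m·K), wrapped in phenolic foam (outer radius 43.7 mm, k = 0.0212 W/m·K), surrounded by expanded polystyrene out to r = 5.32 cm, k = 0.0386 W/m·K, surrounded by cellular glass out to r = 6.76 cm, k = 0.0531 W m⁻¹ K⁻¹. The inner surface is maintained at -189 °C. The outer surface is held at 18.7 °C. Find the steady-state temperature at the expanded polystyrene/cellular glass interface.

Series thermal resistances, inner to outer:
  R'_aluminium = ln(0.0204/0.0190)/(2πk) = 0.07110/(2π·198) = 5.715×10^-5 m·K/W
  R'_phenolic foam = ln(0.0437/0.0204)/(2πk) = 0.7618/(2π·0.0212) = 5.719 m·K/W
  R'_expanded polystyrene = ln(0.0532/0.0437)/(2πk) = 0.1967/(2π·0.0386) = 0.8111 m·K/W
  R'_cellular glass = ln(0.0676/0.0532)/(2πk) = 0.2395/(2π·0.0531) = 0.7180 m·K/W
ΣR = 5.715×10^-5 + 5.719 + 0.8111 + 0.7180 = 7.248 m·K/W
Q' = ΔT/ΣR = (-189 °C − 18.7 °C)/7.248 = -28.66 W/m
From the inner boundary to the expanded polystyrene/cellular glass interface, ΣR_partial = 6.530 m·K/W.
T_interface = T_in − Q'·ΣR_partial = -189 °C − (-28.66)(6.530) = -1.9 °C

T = -1.9 °C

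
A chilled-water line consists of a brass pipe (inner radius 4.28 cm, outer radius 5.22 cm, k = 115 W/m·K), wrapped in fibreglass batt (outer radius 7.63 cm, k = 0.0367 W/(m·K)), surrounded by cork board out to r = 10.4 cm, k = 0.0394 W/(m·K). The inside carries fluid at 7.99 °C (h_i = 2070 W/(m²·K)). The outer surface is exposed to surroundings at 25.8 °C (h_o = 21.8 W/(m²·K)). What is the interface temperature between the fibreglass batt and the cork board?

T = 17.9 °C

Resistance network (inner→outer):
  R'_conv,in = 1/(2πr h) = 1/(2π·0.0428·2070) = 0.001796 m·K/W
  R'_brass = ln(0.0522/0.0428)/(2πk) = 0.1985/(2π·115) = 2.748×10^-4 m·K/W
  R'_fibreglass batt = ln(0.0763/0.0522)/(2πk) = 0.3796/(2π·0.0367) = 1.646 m·K/W
  R'_cork board = ln(0.104/0.0763)/(2πk) = 0.3097/(2π·0.0394) = 1.251 m·K/W
  R'_conv,out = 1/(2πr h) = 1/(2π·0.104·21.8) = 0.07020 m·K/W
ΣR = 0.001796 + 2.748×10^-4 + 1.646 + 1.251 + 0.07020 = 2.969 m·K/W
Q' = ΔT/ΣR = (7.99 °C − 25.8 °C)/2.969 = -5.999 W/m
From the inner boundary to the fibreglass batt/cork board interface, ΣR_partial = 1.648 m·K/W.
T_interface = T_in − Q'·ΣR_partial = 7.99 °C − (-5.999)(1.648) = 17.9 °C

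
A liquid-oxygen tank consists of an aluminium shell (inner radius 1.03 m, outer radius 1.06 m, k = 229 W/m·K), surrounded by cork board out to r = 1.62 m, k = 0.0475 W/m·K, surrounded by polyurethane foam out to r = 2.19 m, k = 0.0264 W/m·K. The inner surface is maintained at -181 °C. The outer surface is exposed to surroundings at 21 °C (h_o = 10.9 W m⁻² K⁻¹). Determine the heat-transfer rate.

Q = 196 W

Resistance network (inner→outer):
  R_aluminium = (1/1.03 − 1/1.06)/(4πk) = 0.02748/(4π·229) = 9.548×10^-6 K/W
  R_cork board = (1/1.06 − 1/1.62)/(4πk) = 0.3261/(4π·0.0475) = 0.5463 K/W
  R_polyurethane foam = (1/1.62 − 1/2.19)/(4πk) = 0.1607/(4π·0.0264) = 0.4843 K/W
  R_conv,out = 1/(4πr²h) = 1/(4π·2.19²·10.9) = 0.001522 K/W
ΣR = 9.548×10^-6 + 0.5463 + 0.4843 + 0.001522 = 1.032 K/W
Q = ΔT/ΣR = (-181 °C − 21 °C)/1.032 = -196 W
(Negative Q ⇒ heat flows inward; heat gain = 196 W.)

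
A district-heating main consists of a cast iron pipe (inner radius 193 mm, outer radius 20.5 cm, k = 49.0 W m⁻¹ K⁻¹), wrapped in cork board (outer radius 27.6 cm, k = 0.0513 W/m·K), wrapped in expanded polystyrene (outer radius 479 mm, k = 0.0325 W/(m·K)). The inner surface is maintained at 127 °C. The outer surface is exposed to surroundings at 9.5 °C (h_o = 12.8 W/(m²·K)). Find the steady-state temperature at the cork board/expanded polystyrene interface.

Resistance network (inner→outer):
  R'_cast iron = ln(0.205/0.193)/(2πk) = 0.06032/(2π·49.0) = 1.959×10^-4 m·K/W
  R'_cork board = ln(0.276/0.205)/(2πk) = 0.2974/(2π·0.0513) = 0.9226 m·K/W
  R'_expanded polystyrene = ln(0.479/0.276)/(2πk) = 0.5513/(2π·0.0325) = 2.700 m·K/W
  R'_conv,out = 1/(2πr h) = 1/(2π·0.479·12.8) = 0.02596 m·K/W
ΣR = 1.959×10^-4 + 0.9226 + 2.700 + 0.02596 = 3.649 m·K/W
Q' = ΔT/ΣR = (127 °C − 9.5 °C)/3.649 = 32.20 W/m
From the inner boundary to the cork board/expanded polystyrene interface, ΣR_partial = 0.9228 m·K/W.
T_interface = T_in − Q'·ΣR_partial = 127 °C − (32.20)(0.9228) = 97.3 °C

T = 97.3 °C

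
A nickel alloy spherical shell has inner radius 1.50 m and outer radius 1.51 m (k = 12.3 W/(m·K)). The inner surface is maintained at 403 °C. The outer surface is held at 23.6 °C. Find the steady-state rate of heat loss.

Q = 13300 kW

Q = 4πk·ΔT/(1/r₁ − 1/r₂) = 4π × 12.3 × 379.4 / (1/1.50 − 1/1.51) = 1.33×10^7 W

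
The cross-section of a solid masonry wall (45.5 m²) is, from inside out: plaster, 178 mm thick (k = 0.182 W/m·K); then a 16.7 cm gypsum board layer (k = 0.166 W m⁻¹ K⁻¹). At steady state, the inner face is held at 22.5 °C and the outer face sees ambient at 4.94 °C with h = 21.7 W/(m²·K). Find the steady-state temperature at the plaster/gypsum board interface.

Series thermal resistances, inner to outer:
  R_plaster = L/(kA) = 0.178/(0.182·45.5) = 0.02149 K/W
  R_gypsum board = L/(kA) = 0.167/(0.166·45.5) = 0.02211 K/W
  R_conv,out = 1/(hA) = 1/(21.7·45.5) = 0.001013 K/W
ΣR = 0.02149 + 0.02211 + 0.001013 = 0.04461 K/W
Q = ΔT/ΣR = (22.5 °C − 4.94 °C)/0.04461 = 393.6 W
From the inner boundary to the plaster/gypsum board interface, ΣR_partial = 0.02149 K/W.
T_interface = T_in − Q·ΣR_partial = 22.5 °C − (393.6)(0.02149) = 14.0 °C

T = 14.0 °C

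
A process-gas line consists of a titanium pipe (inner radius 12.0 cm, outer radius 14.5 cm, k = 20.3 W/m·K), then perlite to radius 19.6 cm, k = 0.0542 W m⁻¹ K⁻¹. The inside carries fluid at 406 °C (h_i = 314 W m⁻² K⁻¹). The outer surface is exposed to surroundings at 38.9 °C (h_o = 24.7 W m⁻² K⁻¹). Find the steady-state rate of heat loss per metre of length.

Series thermal resistances, inner to outer:
  R'_conv,in = 1/(2πr h) = 1/(2π·0.120·314) = 0.004224 m·K/W
  R'_titanium = ln(0.145/0.120)/(2πk) = 0.1892/(2π·20.3) = 0.001484 m·K/W
  R'_perlite = ln(0.196/0.145)/(2πk) = 0.3014/(2π·0.0542) = 0.8850 m·K/W
  R'_conv,out = 1/(2πr h) = 1/(2π·0.196·24.7) = 0.03288 m·K/W
ΣR = 0.004224 + 0.001484 + 0.8850 + 0.03288 = 0.9236 m·K/W
Q' = ΔT/ΣR = (406 °C − 38.9 °C)/0.9236 = 397 W/m

Q' = 397 W/m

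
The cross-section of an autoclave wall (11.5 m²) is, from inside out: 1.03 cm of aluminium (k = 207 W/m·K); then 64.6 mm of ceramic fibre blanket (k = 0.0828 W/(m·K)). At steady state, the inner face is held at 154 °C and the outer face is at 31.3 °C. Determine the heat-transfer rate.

Q = 1810 W

Series thermal resistances, inner to outer:
  R_aluminium = L/(kA) = 0.0103/(207·11.5) = 4.327×10^-6 K/W
  R_ceramic fibre blanket = L/(kA) = 0.0646/(0.0828·11.5) = 0.06784 K/W
ΣR = 4.327×10^-6 + 0.06784 = 0.06784 K/W
Q = ΔT/ΣR = (154 °C − 31.3 °C)/0.06784 = 1810 W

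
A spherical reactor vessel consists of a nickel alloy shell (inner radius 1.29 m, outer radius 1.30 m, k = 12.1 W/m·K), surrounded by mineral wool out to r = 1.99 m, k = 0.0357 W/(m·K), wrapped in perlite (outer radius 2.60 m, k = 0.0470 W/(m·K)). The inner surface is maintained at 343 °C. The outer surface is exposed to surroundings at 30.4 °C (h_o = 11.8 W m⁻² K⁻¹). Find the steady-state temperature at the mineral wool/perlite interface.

T = 109 °C

Resistance network (inner→outer):
  R_nickel alloy = (1/1.29 − 1/1.30)/(4πk) = 0.005963/(4π·12.1) = 3.922×10^-5 K/W
  R_mineral wool = (1/1.30 − 1/1.99)/(4πk) = 0.2667/(4π·0.0357) = 0.5945 K/W
  R_perlite = (1/1.99 − 1/2.60)/(4πk) = 0.1179/(4π·0.0470) = 0.1996 K/W
  R_conv,out = 1/(4πr²h) = 1/(4π·2.60²·11.8) = 9.976×10^-4 K/W
ΣR = 3.922×10^-5 + 0.5945 + 0.1996 + 9.976×10^-4 = 0.7951 K/W
Q = ΔT/ΣR = (343 °C − 30.4 °C)/0.7951 = 393.2 W
From the inner boundary to the mineral wool/perlite interface, ΣR_partial = 0.5945 K/W.
T_interface = T_in − Q·ΣR_partial = 343 °C − (393.2)(0.5945) = 109 °C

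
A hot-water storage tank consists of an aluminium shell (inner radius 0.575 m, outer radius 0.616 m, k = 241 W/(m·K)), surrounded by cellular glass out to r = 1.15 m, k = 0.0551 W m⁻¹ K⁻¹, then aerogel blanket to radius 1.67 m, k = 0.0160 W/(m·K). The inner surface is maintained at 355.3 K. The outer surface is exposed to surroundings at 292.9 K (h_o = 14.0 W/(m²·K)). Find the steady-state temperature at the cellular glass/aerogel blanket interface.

Treat each layer as a resistance in series:
  R_aluminium = (1/0.575 − 1/0.616)/(4πk) = 0.1158/(4π·241) = 3.822×10^-5 K/W
  R_cellular glass = (1/0.616 − 1/1.15)/(4πk) = 0.7538/(4π·0.0551) = 1.089 K/W
  R_aerogel blanket = (1/1.15 − 1/1.67)/(4πk) = 0.2708/(4π·0.0160) = 1.347 K/W
  R_conv,out = 1/(4πr²h) = 1/(4π·1.67²·14.0) = 0.002038 K/W
ΣR = 3.822×10^-5 + 1.089 + 1.347 + 0.002038 = 2.438 K/W
Q = ΔT/ΣR = (355.3 K − 292.9 K)/2.438 = 25.59 W
From the inner boundary to the cellular glass/aerogel blanket interface, ΣR_partial = 1.089 K/W.
T_interface = T_in − Q·ΣR_partial = 355.3 K − (25.59)(1.089) = 327.4 K

T = 327.4 K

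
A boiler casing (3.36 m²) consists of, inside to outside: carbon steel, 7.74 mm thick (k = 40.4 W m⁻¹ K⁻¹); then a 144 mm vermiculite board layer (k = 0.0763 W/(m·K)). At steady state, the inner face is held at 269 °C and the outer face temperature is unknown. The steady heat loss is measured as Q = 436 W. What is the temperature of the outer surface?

Sum the resistances:
  R_carbon steel = L/(kA) = 0.00774/(40.4·3.36) = 5.702×10^-5 K/W
  R_vermiculite board = L/(kA) = 0.144/(0.0763·3.36) = 0.5617 K/W
ΣR = 0.5617 K/W
ΔT = Q·ΣR = 436 × 0.5617 = 244.9 K
Heat flows outward, so T_out = T_in − ΔT = 269 − 244.9 = 24.1 °C

T_out = 24.1 °C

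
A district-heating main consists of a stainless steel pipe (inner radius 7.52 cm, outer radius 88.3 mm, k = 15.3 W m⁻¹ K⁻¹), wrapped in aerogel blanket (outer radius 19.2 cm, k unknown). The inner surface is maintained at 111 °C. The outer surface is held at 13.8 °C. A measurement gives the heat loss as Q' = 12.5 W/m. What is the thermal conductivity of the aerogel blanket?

ΣR = ΔT/Q' = |111 − 13.8|/12.5 = 7.776 m·K/W
Known resistances:
  R'_stainless steel = ln(0.0883/0.0752)/(2πk) = 0.1606/(2π·15.3) = 0.001670 m·K/W
R_aerogel blanket = ΣR − ΣR_known = 7.776 − 0.001670 = 7.774 m·K/W
ln(r₂/r₁)/(2πk) = 7.774 ⇒ k = 0.7768/(2π·7.774) = 0.0159 W/m·K

k = 0.0159 W/m·K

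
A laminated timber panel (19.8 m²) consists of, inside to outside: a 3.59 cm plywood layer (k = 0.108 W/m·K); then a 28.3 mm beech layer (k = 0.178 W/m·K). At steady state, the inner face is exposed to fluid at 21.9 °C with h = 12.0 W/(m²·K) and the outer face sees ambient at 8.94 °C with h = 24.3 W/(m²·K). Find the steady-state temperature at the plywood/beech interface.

T = 13.2 °C

Resistance network (inner→outer):
  R_conv,in = 1/(hA) = 1/(12.0·19.8) = 0.004209 K/W
  R_plywood = L/(kA) = 0.0359/(0.108·19.8) = 0.01679 K/W
  R_beech = L/(kA) = 0.0283/(0.178·19.8) = 0.008030 K/W
  R_conv,out = 1/(hA) = 1/(24.3·19.8) = 0.002078 K/W
ΣR = 0.004209 + 0.01679 + 0.008030 + 0.002078 = 0.03111 K/W
Q = ΔT/ΣR = (21.9 °C − 8.94 °C)/0.03111 = 416.6 W
From the inner boundary to the plywood/beech interface, ΣR_partial = 0.02100 K/W.
T_interface = T_in − Q·ΣR_partial = 21.9 °C − (416.6)(0.02100) = 13.2 °C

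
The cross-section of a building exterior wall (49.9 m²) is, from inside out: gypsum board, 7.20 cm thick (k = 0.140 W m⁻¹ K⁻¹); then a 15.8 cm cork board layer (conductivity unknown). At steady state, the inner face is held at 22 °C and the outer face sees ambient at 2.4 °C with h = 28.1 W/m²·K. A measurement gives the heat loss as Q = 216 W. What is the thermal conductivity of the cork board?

ΣR = ΔT/Q = |22 − 2.4|/216 = 0.09074 K/W
Known resistances:
  R_gypsum board = L/(kA) = 0.0720/(0.140·49.9) = 0.01031 K/W
  R_conv,out = 1/(hA) = 1/(28.1·49.9) = 7.132×10^-4 K/W
R_cork board = ΣR − ΣR_known = 0.09074 − 0.01102 = 0.07972 K/W
L/(kA) = 0.07972 ⇒ k = 0.158/(0.07972·49.9) = 0.0397 W/m·K

k = 0.0397 W/m·K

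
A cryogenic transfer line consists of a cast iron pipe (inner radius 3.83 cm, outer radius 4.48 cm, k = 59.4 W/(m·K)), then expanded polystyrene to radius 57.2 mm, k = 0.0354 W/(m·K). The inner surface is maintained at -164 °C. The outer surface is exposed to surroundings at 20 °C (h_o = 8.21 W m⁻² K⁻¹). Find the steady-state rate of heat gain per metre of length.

Q' = 128 W/m

Series thermal resistances, inner to outer:
  R'_cast iron = ln(0.0448/0.0383)/(2πk) = 0.1568/(2π·59.4) = 4.200×10^-4 m·K/W
  R'_expanded polystyrene = ln(0.0572/0.0448)/(2πk) = 0.2443/(2π·0.0354) = 1.099 m·K/W
  R'_conv,out = 1/(2πr h) = 1/(2π·0.0572·8.21) = 0.3389 m·K/W
ΣR = 4.200×10^-4 + 1.099 + 0.3389 = 1.438 m·K/W
Q' = ΔT/ΣR = (-164 °C − 20 °C)/1.438 = -128 W/m
(Negative Q' ⇒ heat flows inward; heat gain = 128 W/m.)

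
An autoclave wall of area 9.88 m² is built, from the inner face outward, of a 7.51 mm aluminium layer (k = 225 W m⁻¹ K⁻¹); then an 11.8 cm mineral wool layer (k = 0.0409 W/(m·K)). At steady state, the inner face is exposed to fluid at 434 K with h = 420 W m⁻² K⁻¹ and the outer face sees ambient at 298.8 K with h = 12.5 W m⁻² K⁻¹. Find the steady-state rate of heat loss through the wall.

Q = 450 W

Series thermal resistances, inner to outer:
  R_conv,in = 1/(hA) = 1/(420·9.88) = 2.410×10^-4 K/W
  R_aluminium = L/(kA) = 0.00751/(225·9.88) = 3.378×10^-6 K/W
  R_mineral wool = L/(kA) = 0.118/(0.0409·9.88) = 0.2920 K/W
  R_conv,out = 1/(hA) = 1/(12.5·9.88) = 0.008097 K/W
ΣR = 2.410×10^-4 + 3.378×10^-6 + 0.2920 + 0.008097 = 0.3003 K/W
Q = ΔT/ΣR = (434 K − 298.8 K)/0.3003 = 450 W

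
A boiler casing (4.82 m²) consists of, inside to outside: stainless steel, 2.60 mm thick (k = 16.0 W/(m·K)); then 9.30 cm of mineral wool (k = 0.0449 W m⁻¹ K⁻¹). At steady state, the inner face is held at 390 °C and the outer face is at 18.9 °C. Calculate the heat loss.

Series thermal resistances, inner to outer:
  R_stainless steel = L/(kA) = 0.00260/(16.0·4.82) = 3.371×10^-5 K/W
  R_mineral wool = L/(kA) = 0.0930/(0.0449·4.82) = 0.4297 K/W
ΣR = 3.371×10^-5 + 0.4297 = 0.4297 K/W
Q = ΔT/ΣR = (390 °C − 18.9 °C)/0.4297 = 864 W

Q = 864 W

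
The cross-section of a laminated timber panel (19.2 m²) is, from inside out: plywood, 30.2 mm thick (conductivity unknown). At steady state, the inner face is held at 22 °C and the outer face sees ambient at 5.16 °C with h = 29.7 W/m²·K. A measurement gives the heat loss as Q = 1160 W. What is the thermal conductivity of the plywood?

ΣR = ΔT/Q = |22 − 5.16|/1160 = 0.01452 K/W
Known resistances:
  R_conv,out = 1/(hA) = 1/(29.7·19.2) = 0.001754 K/W
R_plywood = ΣR − ΣR_known = 0.01452 − 0.001754 = 0.01277 K/W
L/(kA) = 0.01277 ⇒ k = 0.0302/(0.01277·19.2) = 0.123 W/m·K

k = 0.123 W/m·K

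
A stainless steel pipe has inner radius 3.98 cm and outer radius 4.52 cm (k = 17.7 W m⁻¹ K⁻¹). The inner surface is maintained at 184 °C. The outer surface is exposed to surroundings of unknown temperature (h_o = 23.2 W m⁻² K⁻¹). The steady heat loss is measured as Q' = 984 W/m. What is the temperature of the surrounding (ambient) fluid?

T_out = 33.5 °C

Series resistances:
  R'_stainless steel = ln(0.0452/0.0398)/(2πk) = 0.1272/(2π·17.7) = 0.001144 m·K/W
  R'_conv,out = 1/(2πr h) = 1/(2π·0.0452·23.2) = 0.1518 m·K/W
ΣR = 0.1529 m·K/W
ΔT = Q'·ΣR = 984 × 0.1529 = 150.5 K
Heat flows outward, so T_out = T_in − ΔT = 184 − 150.5 = 33.5 °C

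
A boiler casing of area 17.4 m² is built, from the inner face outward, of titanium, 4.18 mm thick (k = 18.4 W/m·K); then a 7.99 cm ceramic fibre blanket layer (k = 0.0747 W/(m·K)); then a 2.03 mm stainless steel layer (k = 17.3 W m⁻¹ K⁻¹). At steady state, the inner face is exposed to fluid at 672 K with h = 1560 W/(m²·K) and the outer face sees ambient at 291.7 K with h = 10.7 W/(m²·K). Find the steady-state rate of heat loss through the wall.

Q = 5.68 kW

Series thermal resistances, inner to outer:
  R_conv,in = 1/(hA) = 1/(1560·17.4) = 3.684×10^-5 K/W
  R_titanium = L/(kA) = 0.00418/(18.4·17.4) = 1.306×10^-5 K/W
  R_ceramic fibre blanket = L/(kA) = 0.0799/(0.0747·17.4) = 0.06147 K/W
  R_stainless steel = L/(kA) = 0.00203/(17.3·17.4) = 6.744×10^-6 K/W
  R_conv,out = 1/(hA) = 1/(10.7·17.4) = 0.005371 K/W
ΣR = 3.684×10^-5 + 1.306×10^-5 + 0.06147 + 6.744×10^-6 + 0.005371 = 0.06690 K/W
Q = ΔT/ΣR = (672 K − 291.7 K)/0.06690 = 5680 W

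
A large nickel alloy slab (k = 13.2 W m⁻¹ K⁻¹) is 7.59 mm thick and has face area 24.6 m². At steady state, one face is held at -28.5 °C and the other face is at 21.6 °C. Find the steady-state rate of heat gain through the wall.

Q = kA·ΔT/L = 13.2 × 24.6 × |-28.5 °C − 21.6 °C| / 0.00759 = 2.14×10^6 W

Q = 2140 kW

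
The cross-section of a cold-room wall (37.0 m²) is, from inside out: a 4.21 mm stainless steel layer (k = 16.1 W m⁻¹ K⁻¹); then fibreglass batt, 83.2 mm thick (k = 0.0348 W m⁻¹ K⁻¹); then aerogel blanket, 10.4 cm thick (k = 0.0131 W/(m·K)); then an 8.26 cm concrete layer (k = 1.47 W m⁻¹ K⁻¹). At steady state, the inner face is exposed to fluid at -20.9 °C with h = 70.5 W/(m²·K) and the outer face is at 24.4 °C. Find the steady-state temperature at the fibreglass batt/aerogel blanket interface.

T = -10.4 °C

Resistance network (inner→outer):
  R_conv,in = 1/(hA) = 1/(70.5·37.0) = 3.834×10^-4 K/W
  R_stainless steel = L/(kA) = 0.00421/(16.1·37.0) = 7.067×10^-6 K/W
  R_fibreglass batt = L/(kA) = 0.0832/(0.0348·37.0) = 0.06462 K/W
  R_aerogel blanket = L/(kA) = 0.104/(0.0131·37.0) = 0.2146 K/W
  R_concrete = L/(kA) = 0.0826/(1.47·37.0) = 0.001519 K/W
ΣR = 3.834×10^-4 + 7.067×10^-6 + 0.06462 + 0.2146 + 0.001519 = 0.2811 K/W
Q = ΔT/ΣR = (-20.9 °C − 24.4 °C)/0.2811 = -161.2 W
From the inner boundary to the fibreglass batt/aerogel blanket interface, ΣR_partial = 0.06501 K/W.
T_interface = T_in − Q·ΣR_partial = -20.9 °C − (-161.2)(0.06501) = -10.4 °C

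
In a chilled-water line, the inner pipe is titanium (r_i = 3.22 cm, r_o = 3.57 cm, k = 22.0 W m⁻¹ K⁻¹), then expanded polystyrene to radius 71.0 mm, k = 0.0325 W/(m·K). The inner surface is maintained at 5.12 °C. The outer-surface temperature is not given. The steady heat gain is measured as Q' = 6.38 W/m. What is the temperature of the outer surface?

Series resistances:
  R'_titanium = ln(0.0357/0.0322)/(2πk) = 0.1032/(2π·22.0) = 7.465×10^-4 m·K/W
  R'_expanded polystyrene = ln(0.0710/0.0357)/(2πk) = 0.6875/(2π·0.0325) = 3.367 m·K/W
ΣR = 3.368 m·K/W
ΔT = Q'·ΣR = 6.38 × 3.368 = 21.49 K
Heat flows inward, so T_out = T_in + ΔT = 5.12 + 21.49 = 26.6 °C

T_out = 26.6 °C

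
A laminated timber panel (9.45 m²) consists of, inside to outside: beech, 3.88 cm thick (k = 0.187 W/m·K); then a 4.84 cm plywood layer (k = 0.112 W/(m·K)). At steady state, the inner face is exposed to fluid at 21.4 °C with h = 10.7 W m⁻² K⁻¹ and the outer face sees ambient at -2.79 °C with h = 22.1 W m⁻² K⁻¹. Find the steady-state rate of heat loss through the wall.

Q = 294 W

Treat each layer as a resistance in series:
  R_conv,in = 1/(hA) = 1/(10.7·9.45) = 0.009890 K/W
  R_beech = L/(kA) = 0.0388/(0.187·9.45) = 0.02196 K/W
  R_plywood = L/(kA) = 0.0484/(0.112·9.45) = 0.04573 K/W
  R_conv,out = 1/(hA) = 1/(22.1·9.45) = 0.004788 K/W
ΣR = 0.009890 + 0.02196 + 0.04573 + 0.004788 = 0.08237 K/W
Q = ΔT/ΣR = (21.4 °C − -2.79 °C)/0.08237 = 294 W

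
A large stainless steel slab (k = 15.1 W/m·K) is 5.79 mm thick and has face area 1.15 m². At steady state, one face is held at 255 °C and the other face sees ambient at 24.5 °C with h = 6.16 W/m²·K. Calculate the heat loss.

Treat each layer as a resistance in series:
  R_stainless steel = L/(kA) = 0.00579/(15.1·1.15) = 3.334×10^-4 K/W
  R_conv,out = 1/(hA) = 1/(6.16·1.15) = 0.1412 K/W
ΣR = 3.334×10^-4 + 0.1412 = 0.1415 K/W
Q = ΔT/ΣR = (255 °C − 24.5 °C)/0.1415 = 1630 W

Q = 1630 W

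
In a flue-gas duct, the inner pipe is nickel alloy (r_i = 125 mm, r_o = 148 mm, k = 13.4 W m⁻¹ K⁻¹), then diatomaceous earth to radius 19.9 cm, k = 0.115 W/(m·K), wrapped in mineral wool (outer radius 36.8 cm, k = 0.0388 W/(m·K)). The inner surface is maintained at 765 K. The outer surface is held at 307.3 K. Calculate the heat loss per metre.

Series thermal resistances, inner to outer:
  R'_nickel alloy = ln(0.148/0.125)/(2πk) = 0.1689/(2π·13.4) = 0.002006 m·K/W
  R'_diatomaceous earth = ln(0.199/0.148)/(2πk) = 0.2961/(2π·0.115) = 0.4098 m·K/W
  R'_mineral wool = ln(0.368/0.199)/(2πk) = 0.6148/(2π·0.0388) = 2.522 m·K/W
ΣR = 0.002006 + 0.4098 + 2.522 = 2.934 m·K/W
Q' = ΔT/ΣR = (765 K − 307.3 K)/2.934 = 156 W/m

Q' = 156 W/m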